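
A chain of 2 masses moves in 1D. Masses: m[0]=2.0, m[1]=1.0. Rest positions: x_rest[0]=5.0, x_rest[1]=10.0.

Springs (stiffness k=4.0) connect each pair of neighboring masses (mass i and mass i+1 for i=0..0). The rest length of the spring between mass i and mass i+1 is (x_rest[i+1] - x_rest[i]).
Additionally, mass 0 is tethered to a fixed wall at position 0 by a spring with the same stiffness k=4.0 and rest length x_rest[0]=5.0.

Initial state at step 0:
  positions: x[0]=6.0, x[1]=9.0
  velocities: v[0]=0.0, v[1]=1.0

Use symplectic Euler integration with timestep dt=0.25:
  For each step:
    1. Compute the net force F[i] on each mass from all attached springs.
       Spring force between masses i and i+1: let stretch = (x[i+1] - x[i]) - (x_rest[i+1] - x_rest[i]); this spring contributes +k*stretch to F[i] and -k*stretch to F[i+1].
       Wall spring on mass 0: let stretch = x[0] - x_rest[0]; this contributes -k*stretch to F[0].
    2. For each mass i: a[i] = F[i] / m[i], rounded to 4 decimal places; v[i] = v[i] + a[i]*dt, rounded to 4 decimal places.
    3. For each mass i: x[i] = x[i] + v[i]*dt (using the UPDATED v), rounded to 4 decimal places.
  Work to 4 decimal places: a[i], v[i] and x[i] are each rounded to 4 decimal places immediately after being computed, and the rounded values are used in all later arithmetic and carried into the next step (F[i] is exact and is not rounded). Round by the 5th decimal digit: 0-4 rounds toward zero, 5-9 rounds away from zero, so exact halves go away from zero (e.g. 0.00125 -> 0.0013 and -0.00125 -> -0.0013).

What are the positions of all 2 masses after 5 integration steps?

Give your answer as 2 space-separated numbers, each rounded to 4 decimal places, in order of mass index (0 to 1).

Answer: 4.5758 11.5437

Derivation:
Step 0: x=[6.0000 9.0000] v=[0.0000 1.0000]
Step 1: x=[5.6250 9.7500] v=[-1.5000 3.0000]
Step 2: x=[5.0625 10.7188] v=[-2.2500 3.8750]
Step 3: x=[4.5742 11.5235] v=[-1.9531 3.2187]
Step 4: x=[4.3828 11.8409] v=[-0.7656 1.2694]
Step 5: x=[4.5758 11.5437] v=[0.7721 -1.1887]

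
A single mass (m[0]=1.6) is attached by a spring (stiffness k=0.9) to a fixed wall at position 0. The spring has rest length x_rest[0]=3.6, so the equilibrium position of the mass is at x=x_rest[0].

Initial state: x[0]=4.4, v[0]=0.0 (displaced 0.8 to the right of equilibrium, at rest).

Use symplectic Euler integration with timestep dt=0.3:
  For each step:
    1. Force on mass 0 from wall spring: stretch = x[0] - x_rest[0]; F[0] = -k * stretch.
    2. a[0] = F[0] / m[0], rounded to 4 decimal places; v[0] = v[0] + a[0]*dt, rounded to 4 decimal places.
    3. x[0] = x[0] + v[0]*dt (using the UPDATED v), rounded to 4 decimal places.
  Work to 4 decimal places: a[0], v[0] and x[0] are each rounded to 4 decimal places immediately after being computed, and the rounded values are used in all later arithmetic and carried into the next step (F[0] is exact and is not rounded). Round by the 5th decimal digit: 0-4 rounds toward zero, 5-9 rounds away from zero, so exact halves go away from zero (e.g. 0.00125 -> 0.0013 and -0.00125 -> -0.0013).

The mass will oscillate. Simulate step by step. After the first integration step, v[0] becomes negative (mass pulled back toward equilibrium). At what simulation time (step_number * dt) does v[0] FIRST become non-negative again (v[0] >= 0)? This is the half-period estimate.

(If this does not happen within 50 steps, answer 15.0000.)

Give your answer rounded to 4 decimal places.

Answer: 4.2000

Derivation:
Step 0: x=[4.4000] v=[0.0000]
Step 1: x=[4.3595] v=[-0.1350]
Step 2: x=[4.2805] v=[-0.2632]
Step 3: x=[4.1671] v=[-0.3780]
Step 4: x=[4.0250] v=[-0.4737]
Step 5: x=[3.8614] v=[-0.5454]
Step 6: x=[3.6846] v=[-0.5895]
Step 7: x=[3.5035] v=[-0.6038]
Step 8: x=[3.3273] v=[-0.5875]
Step 9: x=[3.1649] v=[-0.5415]
Step 10: x=[3.0245] v=[-0.4681]
Step 11: x=[2.9132] v=[-0.3710]
Step 12: x=[2.8367] v=[-0.2551]
Step 13: x=[2.7988] v=[-0.1263]
Step 14: x=[2.8015] v=[0.0089]
First v>=0 after going negative at step 14, time=4.2000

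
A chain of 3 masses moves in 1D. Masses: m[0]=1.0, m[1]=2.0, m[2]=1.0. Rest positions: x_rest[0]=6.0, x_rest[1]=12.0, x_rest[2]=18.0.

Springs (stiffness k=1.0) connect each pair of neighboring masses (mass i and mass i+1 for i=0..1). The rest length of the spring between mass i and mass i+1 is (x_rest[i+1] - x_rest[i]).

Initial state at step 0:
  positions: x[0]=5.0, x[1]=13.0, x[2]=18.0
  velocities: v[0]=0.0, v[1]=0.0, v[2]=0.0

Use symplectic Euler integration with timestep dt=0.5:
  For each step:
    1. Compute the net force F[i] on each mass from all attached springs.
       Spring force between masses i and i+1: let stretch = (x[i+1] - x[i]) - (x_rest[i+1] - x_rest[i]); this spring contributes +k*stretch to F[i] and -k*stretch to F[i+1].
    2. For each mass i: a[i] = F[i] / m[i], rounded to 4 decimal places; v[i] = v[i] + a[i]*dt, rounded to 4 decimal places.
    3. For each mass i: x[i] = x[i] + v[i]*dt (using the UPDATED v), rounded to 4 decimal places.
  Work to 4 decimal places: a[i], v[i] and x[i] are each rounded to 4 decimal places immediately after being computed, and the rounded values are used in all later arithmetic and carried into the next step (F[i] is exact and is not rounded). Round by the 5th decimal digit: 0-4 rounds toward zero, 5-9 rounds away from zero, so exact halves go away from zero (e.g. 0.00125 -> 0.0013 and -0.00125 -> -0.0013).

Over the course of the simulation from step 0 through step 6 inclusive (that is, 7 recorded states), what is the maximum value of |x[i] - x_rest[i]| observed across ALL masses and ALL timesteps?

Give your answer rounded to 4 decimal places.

Step 0: x=[5.0000 13.0000 18.0000] v=[0.0000 0.0000 0.0000]
Step 1: x=[5.5000 12.6250 18.2500] v=[1.0000 -0.7500 0.5000]
Step 2: x=[6.2813 12.0625 18.5938] v=[1.5625 -1.1250 0.6875]
Step 3: x=[7.0079 11.5938 18.8048] v=[1.4531 -0.9375 0.4219]
Step 4: x=[7.3810 11.4532 18.7130] v=[0.7461 -0.2812 -0.1836]
Step 5: x=[7.2721 11.7111 18.3063] v=[-0.2178 0.5157 -0.8135]
Step 6: x=[6.7730 12.2385 17.7508] v=[-0.9983 1.0548 -1.1111]
Max displacement = 1.3810

Answer: 1.3810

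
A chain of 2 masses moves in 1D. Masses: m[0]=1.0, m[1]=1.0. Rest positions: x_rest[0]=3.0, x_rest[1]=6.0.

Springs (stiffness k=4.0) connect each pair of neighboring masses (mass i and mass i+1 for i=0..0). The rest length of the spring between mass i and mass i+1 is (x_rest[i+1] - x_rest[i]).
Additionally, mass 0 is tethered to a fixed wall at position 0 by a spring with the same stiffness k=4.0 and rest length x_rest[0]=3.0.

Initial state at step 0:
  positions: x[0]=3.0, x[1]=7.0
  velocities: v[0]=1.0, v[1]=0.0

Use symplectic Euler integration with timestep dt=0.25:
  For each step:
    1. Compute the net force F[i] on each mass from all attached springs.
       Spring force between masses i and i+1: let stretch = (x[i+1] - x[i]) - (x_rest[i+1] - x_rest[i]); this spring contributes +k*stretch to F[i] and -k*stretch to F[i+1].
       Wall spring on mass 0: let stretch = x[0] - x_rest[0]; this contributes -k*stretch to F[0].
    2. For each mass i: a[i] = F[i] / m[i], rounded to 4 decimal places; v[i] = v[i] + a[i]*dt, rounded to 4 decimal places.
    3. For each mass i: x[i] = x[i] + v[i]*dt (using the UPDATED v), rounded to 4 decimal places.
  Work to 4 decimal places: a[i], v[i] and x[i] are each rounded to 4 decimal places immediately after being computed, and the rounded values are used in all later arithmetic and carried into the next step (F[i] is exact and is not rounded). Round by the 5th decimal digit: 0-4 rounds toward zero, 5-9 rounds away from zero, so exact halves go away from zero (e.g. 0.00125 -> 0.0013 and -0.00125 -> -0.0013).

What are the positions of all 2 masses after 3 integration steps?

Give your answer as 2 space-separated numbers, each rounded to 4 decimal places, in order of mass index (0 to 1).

Step 0: x=[3.0000 7.0000] v=[1.0000 0.0000]
Step 1: x=[3.5000 6.7500] v=[2.0000 -1.0000]
Step 2: x=[3.9375 6.4375] v=[1.7500 -1.2500]
Step 3: x=[4.0156 6.2500] v=[0.3125 -0.7500]

Answer: 4.0156 6.2500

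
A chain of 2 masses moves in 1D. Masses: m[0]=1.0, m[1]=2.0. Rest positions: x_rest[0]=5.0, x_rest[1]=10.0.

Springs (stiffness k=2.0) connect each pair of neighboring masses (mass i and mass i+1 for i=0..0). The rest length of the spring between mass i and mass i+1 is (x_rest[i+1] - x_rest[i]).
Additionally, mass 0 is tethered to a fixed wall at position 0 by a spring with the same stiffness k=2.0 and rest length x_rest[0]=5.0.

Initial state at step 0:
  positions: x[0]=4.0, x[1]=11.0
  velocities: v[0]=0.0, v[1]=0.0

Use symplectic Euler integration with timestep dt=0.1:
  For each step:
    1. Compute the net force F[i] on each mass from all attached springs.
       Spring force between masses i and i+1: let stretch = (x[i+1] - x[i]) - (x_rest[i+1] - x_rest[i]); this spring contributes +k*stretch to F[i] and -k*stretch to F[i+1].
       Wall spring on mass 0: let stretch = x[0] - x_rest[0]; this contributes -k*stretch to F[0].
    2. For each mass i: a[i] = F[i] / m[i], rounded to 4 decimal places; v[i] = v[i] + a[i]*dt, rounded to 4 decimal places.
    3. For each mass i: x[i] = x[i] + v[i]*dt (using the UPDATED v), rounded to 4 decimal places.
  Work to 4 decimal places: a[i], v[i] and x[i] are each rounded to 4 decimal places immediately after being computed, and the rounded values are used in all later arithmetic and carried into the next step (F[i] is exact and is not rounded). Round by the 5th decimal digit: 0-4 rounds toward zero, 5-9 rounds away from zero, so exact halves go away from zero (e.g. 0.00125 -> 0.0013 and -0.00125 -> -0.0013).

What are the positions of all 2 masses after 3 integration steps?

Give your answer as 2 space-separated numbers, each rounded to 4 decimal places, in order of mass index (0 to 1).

Answer: 4.3461 10.8840

Derivation:
Step 0: x=[4.0000 11.0000] v=[0.0000 0.0000]
Step 1: x=[4.0600 10.9800] v=[0.6000 -0.2000]
Step 2: x=[4.1772 10.9408] v=[1.1720 -0.3920]
Step 3: x=[4.3461 10.8840] v=[1.6893 -0.5684]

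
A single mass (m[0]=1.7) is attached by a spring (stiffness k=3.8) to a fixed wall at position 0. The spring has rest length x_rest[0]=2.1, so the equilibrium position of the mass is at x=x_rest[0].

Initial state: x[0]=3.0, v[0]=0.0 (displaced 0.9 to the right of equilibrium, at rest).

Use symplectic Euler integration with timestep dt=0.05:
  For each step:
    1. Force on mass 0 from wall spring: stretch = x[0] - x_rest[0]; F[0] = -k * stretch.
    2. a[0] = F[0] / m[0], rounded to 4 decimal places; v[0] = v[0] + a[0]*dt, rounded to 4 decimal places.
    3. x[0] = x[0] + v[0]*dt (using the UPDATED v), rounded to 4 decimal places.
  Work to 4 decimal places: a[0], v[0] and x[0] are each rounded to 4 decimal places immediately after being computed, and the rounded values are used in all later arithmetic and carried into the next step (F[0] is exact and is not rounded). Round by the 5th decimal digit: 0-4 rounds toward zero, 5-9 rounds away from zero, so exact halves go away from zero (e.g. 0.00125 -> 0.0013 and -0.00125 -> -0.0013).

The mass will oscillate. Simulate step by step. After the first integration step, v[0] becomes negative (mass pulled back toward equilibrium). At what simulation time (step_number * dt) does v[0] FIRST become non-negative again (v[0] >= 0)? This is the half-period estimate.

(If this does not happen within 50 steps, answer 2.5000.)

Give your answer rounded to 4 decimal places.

Answer: 2.1500

Derivation:
Step 0: x=[3.0000] v=[0.0000]
Step 1: x=[2.9950] v=[-0.1006]
Step 2: x=[2.9850] v=[-0.2006]
Step 3: x=[2.9700] v=[-0.2995]
Step 4: x=[2.9502] v=[-0.3967]
Step 5: x=[2.9256] v=[-0.4917]
Step 6: x=[2.8964] v=[-0.5840]
Step 7: x=[2.8628] v=[-0.6730]
Step 8: x=[2.8249] v=[-0.7583]
Step 9: x=[2.7829] v=[-0.8393]
Step 10: x=[2.7371] v=[-0.9156]
Step 11: x=[2.6878] v=[-0.9868]
Step 12: x=[2.6352] v=[-1.0525]
Step 13: x=[2.5796] v=[-1.1123]
Step 14: x=[2.5213] v=[-1.1659]
Step 15: x=[2.4607] v=[-1.2130]
Step 16: x=[2.3980] v=[-1.2533]
Step 17: x=[2.3337] v=[-1.2866]
Step 18: x=[2.2681] v=[-1.3127]
Step 19: x=[2.2015] v=[-1.3315]
Step 20: x=[2.1344] v=[-1.3428]
Step 21: x=[2.0671] v=[-1.3466]
Step 22: x=[2.0000] v=[-1.3429]
Step 23: x=[1.9334] v=[-1.3317]
Step 24: x=[1.8677] v=[-1.3131]
Step 25: x=[1.8033] v=[-1.2871]
Step 26: x=[1.7406] v=[-1.2539]
Step 27: x=[1.6799] v=[-1.2137]
Step 28: x=[1.6216] v=[-1.1668]
Step 29: x=[1.5659] v=[-1.1133]
Step 30: x=[1.5132] v=[-1.0536]
Step 31: x=[1.4638] v=[-0.9880]
Step 32: x=[1.4180] v=[-0.9169]
Step 33: x=[1.3760] v=[-0.8407]
Step 34: x=[1.3380] v=[-0.7598]
Step 35: x=[1.3043] v=[-0.6746]
Step 36: x=[1.2750] v=[-0.5857]
Step 37: x=[1.2503] v=[-0.4935]
Step 38: x=[1.2304] v=[-0.3985]
Step 39: x=[1.2153] v=[-0.3013]
Step 40: x=[1.2052] v=[-0.2024]
Step 41: x=[1.2001] v=[-0.1024]
Step 42: x=[1.2000] v=[-0.0018]
Step 43: x=[1.2049] v=[0.0988]
First v>=0 after going negative at step 43, time=2.1500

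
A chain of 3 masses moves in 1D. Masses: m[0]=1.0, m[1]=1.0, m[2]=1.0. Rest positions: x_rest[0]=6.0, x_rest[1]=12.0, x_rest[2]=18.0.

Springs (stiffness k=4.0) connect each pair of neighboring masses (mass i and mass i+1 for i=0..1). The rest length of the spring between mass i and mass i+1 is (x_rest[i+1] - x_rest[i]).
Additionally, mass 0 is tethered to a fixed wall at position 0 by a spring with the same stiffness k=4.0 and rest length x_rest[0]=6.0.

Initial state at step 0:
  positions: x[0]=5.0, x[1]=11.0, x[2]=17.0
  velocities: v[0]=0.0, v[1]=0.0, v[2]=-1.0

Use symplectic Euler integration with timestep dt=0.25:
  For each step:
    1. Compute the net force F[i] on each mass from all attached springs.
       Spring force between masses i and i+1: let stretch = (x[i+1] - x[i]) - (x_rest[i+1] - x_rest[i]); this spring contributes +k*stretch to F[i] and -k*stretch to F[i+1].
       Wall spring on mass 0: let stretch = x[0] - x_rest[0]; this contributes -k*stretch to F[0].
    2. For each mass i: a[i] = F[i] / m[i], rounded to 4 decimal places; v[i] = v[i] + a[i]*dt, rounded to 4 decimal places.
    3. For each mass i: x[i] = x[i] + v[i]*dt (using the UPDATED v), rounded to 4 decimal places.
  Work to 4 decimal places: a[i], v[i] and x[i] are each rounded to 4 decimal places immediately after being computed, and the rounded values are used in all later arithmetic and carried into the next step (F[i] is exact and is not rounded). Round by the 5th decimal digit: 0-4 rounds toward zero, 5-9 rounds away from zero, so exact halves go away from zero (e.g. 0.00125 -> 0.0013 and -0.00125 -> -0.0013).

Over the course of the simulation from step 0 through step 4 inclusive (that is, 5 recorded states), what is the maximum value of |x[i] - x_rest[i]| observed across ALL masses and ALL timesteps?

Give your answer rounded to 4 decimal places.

Answer: 1.5156

Derivation:
Step 0: x=[5.0000 11.0000 17.0000] v=[0.0000 0.0000 -1.0000]
Step 1: x=[5.2500 11.0000 16.7500] v=[1.0000 0.0000 -1.0000]
Step 2: x=[5.6250 11.0000 16.5625] v=[1.5000 0.0000 -0.7500]
Step 3: x=[5.9375 11.0469 16.4844] v=[1.2500 0.1875 -0.3125]
Step 4: x=[6.0430 11.1758 16.5469] v=[0.4219 0.5156 0.2500]
Max displacement = 1.5156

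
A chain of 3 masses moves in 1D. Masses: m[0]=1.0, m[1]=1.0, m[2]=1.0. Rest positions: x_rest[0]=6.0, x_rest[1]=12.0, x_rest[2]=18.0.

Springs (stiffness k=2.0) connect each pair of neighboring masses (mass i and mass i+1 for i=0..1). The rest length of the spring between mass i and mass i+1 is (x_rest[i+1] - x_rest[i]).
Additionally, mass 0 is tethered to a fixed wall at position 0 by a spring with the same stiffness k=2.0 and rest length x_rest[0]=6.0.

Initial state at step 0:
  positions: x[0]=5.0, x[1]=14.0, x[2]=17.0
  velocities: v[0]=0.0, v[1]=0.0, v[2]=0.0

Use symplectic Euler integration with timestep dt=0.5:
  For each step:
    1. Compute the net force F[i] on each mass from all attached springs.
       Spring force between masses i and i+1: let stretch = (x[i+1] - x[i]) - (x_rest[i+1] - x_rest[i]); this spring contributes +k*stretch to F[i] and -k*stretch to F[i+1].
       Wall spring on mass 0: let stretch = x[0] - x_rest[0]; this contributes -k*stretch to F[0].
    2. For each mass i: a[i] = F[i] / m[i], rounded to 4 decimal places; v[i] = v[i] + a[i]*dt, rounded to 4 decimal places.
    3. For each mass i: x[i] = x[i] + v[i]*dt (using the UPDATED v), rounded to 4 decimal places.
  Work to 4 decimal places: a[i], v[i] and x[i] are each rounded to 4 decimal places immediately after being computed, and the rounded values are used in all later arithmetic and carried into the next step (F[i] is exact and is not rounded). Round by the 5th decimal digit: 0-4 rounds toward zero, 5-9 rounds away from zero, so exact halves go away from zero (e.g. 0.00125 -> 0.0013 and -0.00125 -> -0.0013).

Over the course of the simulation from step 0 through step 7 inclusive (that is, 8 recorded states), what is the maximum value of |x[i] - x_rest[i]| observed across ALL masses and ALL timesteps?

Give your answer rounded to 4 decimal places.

Step 0: x=[5.0000 14.0000 17.0000] v=[0.0000 0.0000 0.0000]
Step 1: x=[7.0000 11.0000 18.5000] v=[4.0000 -6.0000 3.0000]
Step 2: x=[7.5000 9.7500 19.2500] v=[1.0000 -2.5000 1.5000]
Step 3: x=[5.3750 12.1250 18.2500] v=[-4.2500 4.7500 -2.0000]
Step 4: x=[3.9375 14.1875 17.1875] v=[-2.8750 4.1250 -2.1250]
Step 5: x=[5.6563 12.6250 17.6250] v=[3.4375 -3.1250 0.8750]
Step 6: x=[8.0313 10.0782 18.5625] v=[4.7499 -5.0937 1.8750]
Step 7: x=[7.4141 10.7501 18.2579] v=[-1.2345 1.3437 -0.6093]
Max displacement = 2.2500

Answer: 2.2500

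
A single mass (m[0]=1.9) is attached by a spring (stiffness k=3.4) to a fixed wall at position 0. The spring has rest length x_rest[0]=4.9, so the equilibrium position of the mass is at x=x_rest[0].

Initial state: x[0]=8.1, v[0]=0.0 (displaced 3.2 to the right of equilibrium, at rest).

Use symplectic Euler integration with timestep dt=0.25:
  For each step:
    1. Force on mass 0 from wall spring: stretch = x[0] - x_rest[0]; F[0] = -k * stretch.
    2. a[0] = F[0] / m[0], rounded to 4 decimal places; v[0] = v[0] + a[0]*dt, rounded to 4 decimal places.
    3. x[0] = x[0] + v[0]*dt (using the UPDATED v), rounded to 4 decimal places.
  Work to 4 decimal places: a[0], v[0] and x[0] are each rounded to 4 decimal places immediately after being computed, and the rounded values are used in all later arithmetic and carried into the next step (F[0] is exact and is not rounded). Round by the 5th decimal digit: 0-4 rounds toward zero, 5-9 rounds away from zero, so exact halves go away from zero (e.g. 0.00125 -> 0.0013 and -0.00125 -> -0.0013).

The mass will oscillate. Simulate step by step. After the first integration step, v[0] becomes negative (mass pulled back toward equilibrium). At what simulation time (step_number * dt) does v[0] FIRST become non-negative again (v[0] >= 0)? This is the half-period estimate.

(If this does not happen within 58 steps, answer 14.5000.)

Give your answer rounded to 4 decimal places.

Step 0: x=[8.1000] v=[0.0000]
Step 1: x=[7.7421] v=[-1.4316]
Step 2: x=[7.0663] v=[-2.7031]
Step 3: x=[6.1483] v=[-3.6722]
Step 4: x=[5.0906] v=[-4.2307]
Step 5: x=[4.0116] v=[-4.3160]
Step 6: x=[3.0320] v=[-3.9186]
Step 7: x=[2.2613] v=[-3.0829]
Step 8: x=[1.7857] v=[-1.9024]
Step 9: x=[1.6584] v=[-0.5092]
Step 10: x=[1.8937] v=[0.9410]
First v>=0 after going negative at step 10, time=2.5000

Answer: 2.5000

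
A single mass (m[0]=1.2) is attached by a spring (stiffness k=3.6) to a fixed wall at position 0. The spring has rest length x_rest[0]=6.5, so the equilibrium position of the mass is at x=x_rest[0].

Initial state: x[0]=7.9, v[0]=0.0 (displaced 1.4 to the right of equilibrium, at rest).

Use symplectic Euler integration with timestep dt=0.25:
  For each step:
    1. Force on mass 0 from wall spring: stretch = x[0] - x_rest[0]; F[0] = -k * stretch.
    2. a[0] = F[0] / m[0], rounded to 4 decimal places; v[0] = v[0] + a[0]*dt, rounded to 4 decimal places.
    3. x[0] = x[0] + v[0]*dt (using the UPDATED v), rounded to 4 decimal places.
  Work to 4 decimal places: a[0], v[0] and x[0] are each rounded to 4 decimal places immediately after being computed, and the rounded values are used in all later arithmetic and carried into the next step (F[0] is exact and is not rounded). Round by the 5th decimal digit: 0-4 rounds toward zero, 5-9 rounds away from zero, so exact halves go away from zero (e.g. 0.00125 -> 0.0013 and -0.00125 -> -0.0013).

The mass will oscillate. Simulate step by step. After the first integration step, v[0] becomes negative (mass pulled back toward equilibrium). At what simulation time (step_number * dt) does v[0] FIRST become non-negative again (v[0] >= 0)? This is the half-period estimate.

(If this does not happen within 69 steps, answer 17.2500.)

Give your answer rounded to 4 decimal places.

Step 0: x=[7.9000] v=[0.0000]
Step 1: x=[7.6375] v=[-1.0500]
Step 2: x=[7.1617] v=[-1.9031]
Step 3: x=[6.5619] v=[-2.3994]
Step 4: x=[5.9505] v=[-2.4458]
Step 5: x=[5.4421] v=[-2.0337]
Step 6: x=[5.1320] v=[-1.2403]
Step 7: x=[5.0784] v=[-0.2143]
Step 8: x=[5.2914] v=[0.8519]
First v>=0 after going negative at step 8, time=2.0000

Answer: 2.0000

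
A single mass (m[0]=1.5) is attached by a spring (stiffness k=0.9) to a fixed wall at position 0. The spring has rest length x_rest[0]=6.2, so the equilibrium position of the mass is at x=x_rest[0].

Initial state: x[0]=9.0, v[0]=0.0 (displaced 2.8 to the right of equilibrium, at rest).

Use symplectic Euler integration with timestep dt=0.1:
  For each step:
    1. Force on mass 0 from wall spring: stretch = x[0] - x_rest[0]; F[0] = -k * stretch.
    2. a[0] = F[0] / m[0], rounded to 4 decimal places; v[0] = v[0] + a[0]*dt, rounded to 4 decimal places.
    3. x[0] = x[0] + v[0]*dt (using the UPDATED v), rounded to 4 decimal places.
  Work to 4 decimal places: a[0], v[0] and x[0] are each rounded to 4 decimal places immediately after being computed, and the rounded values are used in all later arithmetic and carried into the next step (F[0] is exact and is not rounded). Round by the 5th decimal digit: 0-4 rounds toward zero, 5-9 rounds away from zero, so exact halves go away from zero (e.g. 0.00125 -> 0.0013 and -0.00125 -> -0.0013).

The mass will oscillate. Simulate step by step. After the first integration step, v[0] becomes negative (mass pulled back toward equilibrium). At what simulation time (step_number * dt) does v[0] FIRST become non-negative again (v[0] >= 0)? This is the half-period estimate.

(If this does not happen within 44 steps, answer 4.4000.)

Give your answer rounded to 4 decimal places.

Step 0: x=[9.0000] v=[0.0000]
Step 1: x=[8.9832] v=[-0.1680]
Step 2: x=[8.9497] v=[-0.3350]
Step 3: x=[8.8997] v=[-0.5000]
Step 4: x=[8.8335] v=[-0.6620]
Step 5: x=[8.7515] v=[-0.8200]
Step 6: x=[8.6542] v=[-0.9731]
Step 7: x=[8.5422] v=[-1.1204]
Step 8: x=[8.4161] v=[-1.2609]
Step 9: x=[8.2767] v=[-1.3939]
Step 10: x=[8.1249] v=[-1.5185]
Step 11: x=[7.9615] v=[-1.6340]
Step 12: x=[7.7875] v=[-1.7397]
Step 13: x=[7.6040] v=[-1.8350]
Step 14: x=[7.4121] v=[-1.9192]
Step 15: x=[7.2129] v=[-1.9919]
Step 16: x=[7.0076] v=[-2.0527]
Step 17: x=[6.7975] v=[-2.1012]
Step 18: x=[6.5838] v=[-2.1371]
Step 19: x=[6.3678] v=[-2.1601]
Step 20: x=[6.1508] v=[-2.1702]
Step 21: x=[5.9341] v=[-2.1673]
Step 22: x=[5.7190] v=[-2.1514]
Step 23: x=[5.5068] v=[-2.1225]
Step 24: x=[5.2987] v=[-2.0809]
Step 25: x=[5.0960] v=[-2.0268]
Step 26: x=[4.8999] v=[-1.9606]
Step 27: x=[4.7116] v=[-1.8826]
Step 28: x=[4.5323] v=[-1.7933]
Step 29: x=[4.3630] v=[-1.6932]
Step 30: x=[4.2047] v=[-1.5830]
Step 31: x=[4.0584] v=[-1.4633]
Step 32: x=[3.9249] v=[-1.3348]
Step 33: x=[3.8051] v=[-1.1983]
Step 34: x=[3.6996] v=[-1.0546]
Step 35: x=[3.6091] v=[-0.9046]
Step 36: x=[3.5342] v=[-0.7492]
Step 37: x=[3.4753] v=[-0.5893]
Step 38: x=[3.4327] v=[-0.4258]
Step 39: x=[3.4067] v=[-0.2598]
Step 40: x=[3.3975] v=[-0.0922]
Step 41: x=[3.4051] v=[0.0760]
First v>=0 after going negative at step 41, time=4.1000

Answer: 4.1000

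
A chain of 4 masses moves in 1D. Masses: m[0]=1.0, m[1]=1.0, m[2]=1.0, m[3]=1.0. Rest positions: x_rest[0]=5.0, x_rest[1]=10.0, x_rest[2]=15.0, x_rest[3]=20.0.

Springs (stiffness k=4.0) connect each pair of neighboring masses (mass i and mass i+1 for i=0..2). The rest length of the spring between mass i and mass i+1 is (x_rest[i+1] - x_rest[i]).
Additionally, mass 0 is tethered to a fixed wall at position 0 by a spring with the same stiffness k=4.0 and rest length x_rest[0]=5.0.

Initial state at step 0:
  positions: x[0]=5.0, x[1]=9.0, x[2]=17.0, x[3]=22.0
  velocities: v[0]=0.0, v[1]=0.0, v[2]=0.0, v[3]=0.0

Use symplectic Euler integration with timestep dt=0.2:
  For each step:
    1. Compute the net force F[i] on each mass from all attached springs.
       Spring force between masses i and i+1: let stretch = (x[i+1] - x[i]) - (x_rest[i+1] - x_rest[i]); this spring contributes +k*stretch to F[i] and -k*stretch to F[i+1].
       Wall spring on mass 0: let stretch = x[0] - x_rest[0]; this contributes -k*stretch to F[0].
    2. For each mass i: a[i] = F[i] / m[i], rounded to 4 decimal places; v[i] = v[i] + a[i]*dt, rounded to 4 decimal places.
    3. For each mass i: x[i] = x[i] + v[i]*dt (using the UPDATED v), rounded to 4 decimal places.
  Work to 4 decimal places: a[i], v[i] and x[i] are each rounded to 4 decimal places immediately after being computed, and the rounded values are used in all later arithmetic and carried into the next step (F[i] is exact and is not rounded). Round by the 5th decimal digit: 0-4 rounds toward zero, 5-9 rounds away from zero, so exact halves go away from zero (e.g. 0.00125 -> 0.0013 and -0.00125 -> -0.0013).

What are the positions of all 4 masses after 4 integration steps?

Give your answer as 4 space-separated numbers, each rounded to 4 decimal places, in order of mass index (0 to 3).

Answer: 5.0735 11.8478 15.1170 21.1892

Derivation:
Step 0: x=[5.0000 9.0000 17.0000 22.0000] v=[0.0000 0.0000 0.0000 0.0000]
Step 1: x=[4.8400 9.6400 16.5200 22.0000] v=[-0.8000 3.2000 -2.4000 0.0000]
Step 2: x=[4.6736 10.6128 15.8160 21.9232] v=[-0.8320 4.8640 -3.5200 -0.3840]
Step 3: x=[4.7097 11.4678 15.2566 21.6692] v=[0.1805 4.2752 -2.7968 -1.2698]
Step 4: x=[5.0735 11.8478 15.1170 21.1892] v=[1.8192 1.8998 -0.6978 -2.3999]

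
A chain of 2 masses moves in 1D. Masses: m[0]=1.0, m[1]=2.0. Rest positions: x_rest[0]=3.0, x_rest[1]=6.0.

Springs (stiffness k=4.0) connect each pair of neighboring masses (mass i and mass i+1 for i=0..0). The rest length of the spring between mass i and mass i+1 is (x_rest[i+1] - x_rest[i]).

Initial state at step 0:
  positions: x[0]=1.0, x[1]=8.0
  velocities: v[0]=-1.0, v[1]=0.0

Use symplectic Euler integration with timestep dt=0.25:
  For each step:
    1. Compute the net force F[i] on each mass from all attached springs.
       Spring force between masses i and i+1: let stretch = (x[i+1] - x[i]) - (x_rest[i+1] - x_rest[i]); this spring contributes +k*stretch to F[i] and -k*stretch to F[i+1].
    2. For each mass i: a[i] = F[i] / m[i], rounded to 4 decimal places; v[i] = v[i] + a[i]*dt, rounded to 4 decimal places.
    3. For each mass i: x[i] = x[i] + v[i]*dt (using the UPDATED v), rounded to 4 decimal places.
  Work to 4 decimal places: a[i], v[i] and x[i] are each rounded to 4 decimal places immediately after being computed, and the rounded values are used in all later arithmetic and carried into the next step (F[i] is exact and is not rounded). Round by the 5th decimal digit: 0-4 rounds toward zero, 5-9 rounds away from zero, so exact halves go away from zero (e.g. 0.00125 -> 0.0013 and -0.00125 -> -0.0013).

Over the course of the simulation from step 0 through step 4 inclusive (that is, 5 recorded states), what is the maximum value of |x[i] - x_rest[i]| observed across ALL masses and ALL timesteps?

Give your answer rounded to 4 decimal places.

Step 0: x=[1.0000 8.0000] v=[-1.0000 0.0000]
Step 1: x=[1.7500 7.5000] v=[3.0000 -2.0000]
Step 2: x=[3.1875 6.6563] v=[5.7500 -3.3750]
Step 3: x=[4.7422 5.7540] v=[6.2188 -3.6094]
Step 4: x=[5.7999 5.1002] v=[4.2306 -2.6153]
Max displacement = 2.7999

Answer: 2.7999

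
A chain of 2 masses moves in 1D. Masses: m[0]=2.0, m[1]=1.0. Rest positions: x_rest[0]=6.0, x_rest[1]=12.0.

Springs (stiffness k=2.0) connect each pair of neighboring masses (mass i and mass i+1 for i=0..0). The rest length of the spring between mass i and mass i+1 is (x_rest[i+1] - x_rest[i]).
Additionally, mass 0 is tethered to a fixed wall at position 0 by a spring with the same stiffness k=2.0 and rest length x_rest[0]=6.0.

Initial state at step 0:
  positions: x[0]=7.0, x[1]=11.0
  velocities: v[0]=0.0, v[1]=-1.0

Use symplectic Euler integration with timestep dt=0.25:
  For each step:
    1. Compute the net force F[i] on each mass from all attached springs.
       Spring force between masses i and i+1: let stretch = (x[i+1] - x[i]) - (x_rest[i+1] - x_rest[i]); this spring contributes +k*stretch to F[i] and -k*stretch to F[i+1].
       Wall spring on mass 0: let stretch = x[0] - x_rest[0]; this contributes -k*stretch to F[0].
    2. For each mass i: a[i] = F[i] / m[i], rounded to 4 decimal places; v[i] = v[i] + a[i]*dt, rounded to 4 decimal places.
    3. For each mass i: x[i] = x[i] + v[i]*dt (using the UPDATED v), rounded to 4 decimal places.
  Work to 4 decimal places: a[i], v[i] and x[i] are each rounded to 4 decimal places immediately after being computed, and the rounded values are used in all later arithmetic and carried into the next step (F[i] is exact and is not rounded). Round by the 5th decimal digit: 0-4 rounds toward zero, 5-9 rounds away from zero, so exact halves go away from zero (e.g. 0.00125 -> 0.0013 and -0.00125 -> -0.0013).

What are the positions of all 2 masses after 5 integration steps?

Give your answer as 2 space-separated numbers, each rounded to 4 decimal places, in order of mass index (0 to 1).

Answer: 5.1007 12.4037

Derivation:
Step 0: x=[7.0000 11.0000] v=[0.0000 -1.0000]
Step 1: x=[6.8125 11.0000] v=[-0.7500 0.0000]
Step 2: x=[6.4609 11.2266] v=[-1.4063 0.9063]
Step 3: x=[6.0034 11.6075] v=[-1.8301 1.5235]
Step 4: x=[5.5209 12.0379] v=[-1.9299 1.7215]
Step 5: x=[5.1007 12.4037] v=[-1.6809 1.4630]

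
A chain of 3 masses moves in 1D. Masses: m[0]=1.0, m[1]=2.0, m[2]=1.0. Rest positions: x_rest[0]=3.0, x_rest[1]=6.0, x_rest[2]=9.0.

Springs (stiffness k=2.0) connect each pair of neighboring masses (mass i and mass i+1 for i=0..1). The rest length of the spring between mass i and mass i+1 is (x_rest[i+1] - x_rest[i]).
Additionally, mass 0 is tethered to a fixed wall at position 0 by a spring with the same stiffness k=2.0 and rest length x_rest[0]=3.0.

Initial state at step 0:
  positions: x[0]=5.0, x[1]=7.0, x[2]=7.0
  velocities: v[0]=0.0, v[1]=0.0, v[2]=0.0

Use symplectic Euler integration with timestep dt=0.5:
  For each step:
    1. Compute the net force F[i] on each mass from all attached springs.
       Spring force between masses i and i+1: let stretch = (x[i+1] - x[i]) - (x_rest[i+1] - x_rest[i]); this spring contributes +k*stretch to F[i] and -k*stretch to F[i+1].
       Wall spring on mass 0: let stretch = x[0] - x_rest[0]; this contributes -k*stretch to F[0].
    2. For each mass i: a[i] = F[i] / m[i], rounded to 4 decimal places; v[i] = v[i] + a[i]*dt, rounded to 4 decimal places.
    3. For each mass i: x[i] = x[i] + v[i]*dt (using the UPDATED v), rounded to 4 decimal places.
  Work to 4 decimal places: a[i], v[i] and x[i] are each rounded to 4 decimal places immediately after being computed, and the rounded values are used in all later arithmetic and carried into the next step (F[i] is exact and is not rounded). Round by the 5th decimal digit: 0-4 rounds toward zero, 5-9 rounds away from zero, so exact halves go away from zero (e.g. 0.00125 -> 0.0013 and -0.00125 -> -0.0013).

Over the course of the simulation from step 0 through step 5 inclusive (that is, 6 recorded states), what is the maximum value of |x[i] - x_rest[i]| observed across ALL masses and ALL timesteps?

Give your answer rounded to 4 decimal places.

Answer: 2.6250

Derivation:
Step 0: x=[5.0000 7.0000 7.0000] v=[0.0000 0.0000 0.0000]
Step 1: x=[3.5000 6.5000 8.5000] v=[-3.0000 -1.0000 3.0000]
Step 2: x=[1.7500 5.7500 10.5000] v=[-3.5000 -1.5000 4.0000]
Step 3: x=[1.1250 5.1875 11.6250] v=[-1.2500 -1.1250 2.2500]
Step 4: x=[1.9688 5.2188 11.0313] v=[1.6875 0.0625 -1.1875]
Step 5: x=[3.4532 5.8907 9.0313] v=[2.9687 1.3438 -4.0000]
Max displacement = 2.6250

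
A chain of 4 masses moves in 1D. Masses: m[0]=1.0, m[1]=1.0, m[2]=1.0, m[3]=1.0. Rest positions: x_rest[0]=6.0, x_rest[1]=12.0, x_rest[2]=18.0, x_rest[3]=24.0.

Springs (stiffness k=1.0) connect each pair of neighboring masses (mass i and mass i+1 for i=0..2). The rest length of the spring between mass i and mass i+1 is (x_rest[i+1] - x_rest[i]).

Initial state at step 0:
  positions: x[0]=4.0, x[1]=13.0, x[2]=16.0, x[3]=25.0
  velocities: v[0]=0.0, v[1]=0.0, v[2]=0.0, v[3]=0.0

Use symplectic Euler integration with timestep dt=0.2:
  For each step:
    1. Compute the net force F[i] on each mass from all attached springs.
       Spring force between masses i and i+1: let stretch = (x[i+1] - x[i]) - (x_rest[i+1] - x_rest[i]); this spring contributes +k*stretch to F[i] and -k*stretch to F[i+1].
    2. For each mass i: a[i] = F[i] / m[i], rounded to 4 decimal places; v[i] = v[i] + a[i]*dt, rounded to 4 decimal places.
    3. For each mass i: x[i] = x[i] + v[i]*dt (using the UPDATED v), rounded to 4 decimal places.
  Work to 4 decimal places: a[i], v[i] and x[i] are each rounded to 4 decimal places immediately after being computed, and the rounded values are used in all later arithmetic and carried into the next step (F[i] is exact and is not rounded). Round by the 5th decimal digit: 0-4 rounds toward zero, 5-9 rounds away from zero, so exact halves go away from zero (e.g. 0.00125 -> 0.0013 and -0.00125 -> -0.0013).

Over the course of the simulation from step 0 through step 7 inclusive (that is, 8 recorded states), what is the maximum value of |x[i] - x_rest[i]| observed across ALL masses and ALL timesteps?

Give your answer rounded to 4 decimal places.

Answer: 2.3556

Derivation:
Step 0: x=[4.0000 13.0000 16.0000 25.0000] v=[0.0000 0.0000 0.0000 0.0000]
Step 1: x=[4.1200 12.7600 16.2400 24.8800] v=[0.6000 -1.2000 1.2000 -0.6000]
Step 2: x=[4.3456 12.3136 16.6864 24.6544] v=[1.1280 -2.2320 2.2320 -1.1280]
Step 3: x=[4.6499 11.7234 17.2766 24.3501] v=[1.5216 -2.9510 2.9510 -1.5216]
Step 4: x=[4.9972 11.0724 17.9276 24.0028] v=[1.7363 -3.2551 3.2551 -1.7363]
Step 5: x=[5.3475 10.4526 18.5474 23.6525] v=[1.7513 -3.0991 3.0991 -1.7513]
Step 6: x=[5.6620 9.9524 19.0476 23.3380] v=[1.5723 -2.5012 2.5012 -1.5723]
Step 7: x=[5.9081 9.6444 19.3556 23.0919] v=[1.2304 -1.5402 1.5402 -1.2304]
Max displacement = 2.3556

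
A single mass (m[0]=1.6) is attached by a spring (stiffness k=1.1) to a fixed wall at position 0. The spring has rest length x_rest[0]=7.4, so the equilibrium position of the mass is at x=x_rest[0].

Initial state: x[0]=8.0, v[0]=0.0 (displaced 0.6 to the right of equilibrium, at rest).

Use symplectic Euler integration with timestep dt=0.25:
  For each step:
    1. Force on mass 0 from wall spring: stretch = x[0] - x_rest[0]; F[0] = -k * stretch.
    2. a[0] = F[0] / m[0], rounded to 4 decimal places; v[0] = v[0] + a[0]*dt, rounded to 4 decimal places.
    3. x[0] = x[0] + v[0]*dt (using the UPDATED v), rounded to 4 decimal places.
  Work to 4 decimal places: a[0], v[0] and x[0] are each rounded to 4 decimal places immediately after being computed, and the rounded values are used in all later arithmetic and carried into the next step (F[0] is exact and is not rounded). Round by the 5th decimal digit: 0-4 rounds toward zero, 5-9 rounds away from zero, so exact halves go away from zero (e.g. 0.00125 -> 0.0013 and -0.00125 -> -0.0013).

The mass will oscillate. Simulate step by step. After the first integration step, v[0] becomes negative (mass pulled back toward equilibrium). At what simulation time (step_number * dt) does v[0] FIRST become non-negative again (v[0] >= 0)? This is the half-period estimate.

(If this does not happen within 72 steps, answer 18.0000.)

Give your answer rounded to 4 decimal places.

Step 0: x=[8.0000] v=[0.0000]
Step 1: x=[7.9742] v=[-0.1031]
Step 2: x=[7.9238] v=[-0.2018]
Step 3: x=[7.8509] v=[-0.2918]
Step 4: x=[7.7586] v=[-0.3693]
Step 5: x=[7.6509] v=[-0.4309]
Step 6: x=[7.5324] v=[-0.4740]
Step 7: x=[7.4082] v=[-0.4968]
Step 8: x=[7.2837] v=[-0.4982]
Step 9: x=[7.1642] v=[-0.4782]
Step 10: x=[7.0548] v=[-0.4377]
Step 11: x=[6.9602] v=[-0.3784]
Step 12: x=[6.8845] v=[-0.3028]
Step 13: x=[6.8310] v=[-0.2142]
Step 14: x=[6.8019] v=[-0.1164]
Step 15: x=[6.7985] v=[-0.0136]
Step 16: x=[6.8210] v=[0.0898]
First v>=0 after going negative at step 16, time=4.0000

Answer: 4.0000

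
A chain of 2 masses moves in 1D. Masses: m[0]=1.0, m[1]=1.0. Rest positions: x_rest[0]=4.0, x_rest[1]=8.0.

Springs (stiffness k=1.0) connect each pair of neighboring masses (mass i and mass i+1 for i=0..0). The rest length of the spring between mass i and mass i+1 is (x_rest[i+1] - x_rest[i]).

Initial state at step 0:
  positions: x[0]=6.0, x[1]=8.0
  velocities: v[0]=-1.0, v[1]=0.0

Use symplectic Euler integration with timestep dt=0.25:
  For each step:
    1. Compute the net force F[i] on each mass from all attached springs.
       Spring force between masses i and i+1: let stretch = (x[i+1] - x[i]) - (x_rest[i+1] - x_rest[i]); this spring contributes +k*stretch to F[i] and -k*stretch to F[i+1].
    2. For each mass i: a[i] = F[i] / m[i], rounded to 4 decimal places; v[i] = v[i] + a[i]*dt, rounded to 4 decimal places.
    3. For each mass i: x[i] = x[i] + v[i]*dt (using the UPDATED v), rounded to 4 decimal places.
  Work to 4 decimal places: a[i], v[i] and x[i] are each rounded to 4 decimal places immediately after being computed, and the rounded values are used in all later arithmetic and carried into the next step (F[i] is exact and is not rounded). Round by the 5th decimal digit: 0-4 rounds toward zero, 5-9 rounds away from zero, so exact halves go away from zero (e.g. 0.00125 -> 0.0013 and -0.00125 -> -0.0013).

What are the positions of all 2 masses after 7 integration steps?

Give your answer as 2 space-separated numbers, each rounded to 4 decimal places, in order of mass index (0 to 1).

Step 0: x=[6.0000 8.0000] v=[-1.0000 0.0000]
Step 1: x=[5.6250 8.1250] v=[-1.5000 0.5000]
Step 2: x=[5.1563 8.3438] v=[-1.8750 0.8750]
Step 3: x=[4.6368 8.6133] v=[-2.0781 1.0781]
Step 4: x=[4.1158 8.8843] v=[-2.0840 1.0840]
Step 5: x=[3.6428 9.1073] v=[-1.8919 0.8919]
Step 6: x=[3.2614 9.2388] v=[-1.5258 0.5258]
Step 7: x=[3.0035 9.2467] v=[-1.0315 0.0315]

Answer: 3.0035 9.2467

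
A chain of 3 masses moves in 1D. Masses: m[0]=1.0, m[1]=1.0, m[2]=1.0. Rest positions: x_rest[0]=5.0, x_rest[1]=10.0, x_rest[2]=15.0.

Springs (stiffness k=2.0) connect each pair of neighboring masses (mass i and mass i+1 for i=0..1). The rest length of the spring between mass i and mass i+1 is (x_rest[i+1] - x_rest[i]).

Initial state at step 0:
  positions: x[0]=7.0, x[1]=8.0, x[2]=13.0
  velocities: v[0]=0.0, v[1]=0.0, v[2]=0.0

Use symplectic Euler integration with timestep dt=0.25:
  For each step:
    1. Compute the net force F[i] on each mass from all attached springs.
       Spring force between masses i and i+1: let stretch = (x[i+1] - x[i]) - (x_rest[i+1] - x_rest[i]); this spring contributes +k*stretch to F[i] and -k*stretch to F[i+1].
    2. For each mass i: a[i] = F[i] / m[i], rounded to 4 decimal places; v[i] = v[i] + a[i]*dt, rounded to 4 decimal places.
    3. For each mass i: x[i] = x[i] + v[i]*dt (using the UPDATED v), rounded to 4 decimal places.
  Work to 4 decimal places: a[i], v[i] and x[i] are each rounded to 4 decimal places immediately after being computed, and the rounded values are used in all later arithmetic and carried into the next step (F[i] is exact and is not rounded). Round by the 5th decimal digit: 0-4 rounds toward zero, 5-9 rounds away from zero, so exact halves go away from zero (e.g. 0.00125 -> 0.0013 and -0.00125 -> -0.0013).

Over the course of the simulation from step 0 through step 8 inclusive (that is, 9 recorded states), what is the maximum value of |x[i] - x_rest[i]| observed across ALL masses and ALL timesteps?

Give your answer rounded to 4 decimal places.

Answer: 2.5042

Derivation:
Step 0: x=[7.0000 8.0000 13.0000] v=[0.0000 0.0000 0.0000]
Step 1: x=[6.5000 8.5000 13.0000] v=[-2.0000 2.0000 0.0000]
Step 2: x=[5.6250 9.3125 13.0625] v=[-3.5000 3.2500 0.2500]
Step 3: x=[4.5859 10.1328 13.2813] v=[-4.1563 3.2813 0.8750]
Step 4: x=[3.6152 10.6533 13.7315] v=[-3.8829 2.0821 1.8008]
Step 5: x=[2.8992 10.6789 14.4219] v=[-2.8639 0.1022 2.7617]
Step 6: x=[2.5307 10.1999 15.2695] v=[-1.4741 -1.9162 3.3902]
Step 7: x=[2.4958 9.3959 16.1084] v=[-0.1395 -3.2160 3.3554]
Step 8: x=[2.6985 8.5685 16.7332] v=[0.8106 -3.3098 2.4992]
Max displacement = 2.5042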